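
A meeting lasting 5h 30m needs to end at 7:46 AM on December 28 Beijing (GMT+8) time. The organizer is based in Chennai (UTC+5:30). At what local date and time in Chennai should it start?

Target end time in UTC: 7:46 AM − 8:00 = 11:46 PM on Dec 27.
Subtract 5 hours 30 minutes → start 6:16 PM UTC on Dec 27.
Chennai is UTC+5:30: 6:16 PM + 5:30 = 11:46 PM on Dec 27.

11:46 PM on December 27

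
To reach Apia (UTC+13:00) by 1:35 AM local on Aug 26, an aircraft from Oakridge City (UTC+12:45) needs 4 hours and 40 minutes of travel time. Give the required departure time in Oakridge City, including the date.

Target arrival in UTC: 1:35 AM − 13:00 = 12:35 PM on Aug 25.
Subtract 4 hours and 40 minutes → departure 7:55 AM UTC on Aug 25.
Oakridge City is UTC+12:45: 7:55 AM + 12:45 = 8:40 PM on Aug 25.

8:40 PM on August 25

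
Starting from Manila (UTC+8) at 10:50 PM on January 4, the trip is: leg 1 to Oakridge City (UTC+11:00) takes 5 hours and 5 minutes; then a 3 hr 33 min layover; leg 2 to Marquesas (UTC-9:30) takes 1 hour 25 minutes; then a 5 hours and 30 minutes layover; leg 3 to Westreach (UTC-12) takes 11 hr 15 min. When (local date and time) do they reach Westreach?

5:38 AM on January 5

Convert departure to UTC: 10:50 PM − 8:00 = 2:50 PM UTC on Jan 4.
Add 5 hours and 5 minutes leg 1 → 7:55 PM UTC.
Add 3 hours and 33 minutes layover in Oakridge City → 11:28 PM UTC.
Add 1 hour and 25 minutes leg 2 → 12:53 AM UTC (Jan 5).
Add 5 hours and 30 minutes layover in Marquesas → 6:23 AM UTC.
Add 11 hours and 15 minutes leg 3 → 5:38 PM UTC.
Westreach is UTC−12:00, so local arrival = 5:38 PM − 12:00 = 5:38 AM on Jan 5.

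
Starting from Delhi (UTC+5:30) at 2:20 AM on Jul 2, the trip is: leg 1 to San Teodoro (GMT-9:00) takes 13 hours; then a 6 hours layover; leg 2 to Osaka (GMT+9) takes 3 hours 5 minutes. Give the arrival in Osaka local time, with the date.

Convert departure to UTC: 2:20 AM − 5:30 = 8:50 PM UTC on Jul 1.
Add 13 hours leg 1 → 9:50 AM UTC (Jul 2).
Add 6 hours layover in San Teodoro → 3:50 PM UTC.
Add 3 hours 5 minutes leg 2 → 6:55 PM UTC.
Osaka is UTC+9:00, so local arrival = 6:55 PM + 9:00 = 3:55 AM on Jul 3.

3:55 AM on July 3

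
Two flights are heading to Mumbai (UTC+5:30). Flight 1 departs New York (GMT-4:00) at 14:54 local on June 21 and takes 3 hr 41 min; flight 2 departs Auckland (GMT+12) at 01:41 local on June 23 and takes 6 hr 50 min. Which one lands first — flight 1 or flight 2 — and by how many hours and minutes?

the first, by 21 hours 56 minutes

Flight 1 in UTC: 14:54 + 4:00 = 18:54 on Jun 21.
+3 hours and 41 minutes → arrive 22:35 UTC on Jun 21.
Flight 2 in UTC: 01:41 − 12:00 = 13:41 on Jun 22.
+6 hours 50 minutes → arrive 20:31 UTC on Jun 22.
Flight 1 lands earlier by 21 hours 56 minutes.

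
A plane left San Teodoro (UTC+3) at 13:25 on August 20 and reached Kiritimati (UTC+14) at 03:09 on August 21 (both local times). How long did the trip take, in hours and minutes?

Departure in UTC: 13:25 − 3:00 = 10:25 on Aug 20.
Arrival in UTC: 03:09 − 14:00 = 13:09 on Aug 20.
Elapsed = 13:09 − 10:25 = 2 hours 44 minutes.

2 hours 44 minutes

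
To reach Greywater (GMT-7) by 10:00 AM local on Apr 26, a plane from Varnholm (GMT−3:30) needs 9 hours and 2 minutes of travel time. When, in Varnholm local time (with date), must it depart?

Target arrival in UTC: 10:00 AM + 7:00 = 5:00 PM on Apr 26.
Subtract 9 hours 2 minutes → departure 7:58 AM UTC on Apr 26.
Varnholm is UTC−3:30: 7:58 AM − 3:30 = 4:28 AM on Apr 26.

4:28 AM on April 26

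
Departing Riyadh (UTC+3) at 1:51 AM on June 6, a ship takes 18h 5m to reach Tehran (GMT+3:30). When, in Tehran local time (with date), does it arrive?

8:26 PM on June 6

Tehran is 0:30 ahead of Riyadh.
After 18 hours 5 minutes it is 7:56 PM in Riyadh.
Shift by the zone difference: 7:56 PM + 0:30 = 8:26 PM on Jun 6 in Tehran.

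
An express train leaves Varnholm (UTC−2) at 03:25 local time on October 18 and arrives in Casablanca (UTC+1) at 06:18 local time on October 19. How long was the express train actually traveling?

Casablanca is 3:00 ahead of Varnholm.
Clock-face elapsed time (ignoring zones) is 26 hours 53 minutes.
Actual elapsed = 26 hours 53 minutes − 3:00 = 23 hours 53 minutes.

23 hours 53 minutes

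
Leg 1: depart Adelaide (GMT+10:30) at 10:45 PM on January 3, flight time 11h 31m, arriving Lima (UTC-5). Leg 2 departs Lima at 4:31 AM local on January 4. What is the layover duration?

Convert departure to UTC: 10:45 PM − 10:30 = 12:15 PM UTC on Jan 3.
Add 11 hours and 31 minutes flight time → 11:46 PM UTC.
Lima is UTC−5:00, so local arrival = 11:46 PM − 5:00 = 6:46 PM on Jan 3.
Layover = 4:31 AM − 6:46 PM (+1 day) = 9 hours 45 minutes.

9 hours 45 minutes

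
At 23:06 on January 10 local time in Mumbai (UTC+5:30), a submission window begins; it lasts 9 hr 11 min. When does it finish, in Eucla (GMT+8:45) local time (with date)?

11:32 on January 11

Convert start to UTC: 23:06 − 5:30 = 17:36 UTC on Jan 10.
Add 9 hours and 11 minutes duration → 02:47 UTC (Jan 11).
Eucla is UTC+8:45, so local end time = 02:47 + 8:45 = 11:32 on Jan 11.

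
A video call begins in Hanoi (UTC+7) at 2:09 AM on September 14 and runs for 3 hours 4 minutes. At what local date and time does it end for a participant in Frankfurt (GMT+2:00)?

12:13 AM on September 14

Convert start to UTC: 2:09 AM − 7:00 = 7:09 PM UTC on Sep 13.
Add 3 hours and 4 minutes duration → 10:13 PM UTC.
Frankfurt is UTC+2:00, so local end time = 10:13 PM + 2:00 = 12:13 AM on Sep 14.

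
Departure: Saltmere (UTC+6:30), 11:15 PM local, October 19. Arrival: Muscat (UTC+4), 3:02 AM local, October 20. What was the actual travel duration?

Muscat is 2:30 behind Saltmere.
Clock-face elapsed time (ignoring zones) is 3 hours 47 minutes.
Actual elapsed = 3 hours 47 minutes + 2:30 = 6 hours 17 minutes.

6 hours 17 minutes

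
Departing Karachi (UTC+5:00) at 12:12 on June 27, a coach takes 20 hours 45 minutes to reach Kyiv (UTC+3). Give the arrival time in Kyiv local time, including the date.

06:57 on June 28

Convert departure to UTC: 12:12 − 5:00 = 07:12 UTC on Jun 27.
Add 20 hours 45 minutes travel time → 03:57 UTC (Jun 28).
Kyiv is UTC+3:00, so local arrival = 03:57 + 3:00 = 06:57 on Jun 28.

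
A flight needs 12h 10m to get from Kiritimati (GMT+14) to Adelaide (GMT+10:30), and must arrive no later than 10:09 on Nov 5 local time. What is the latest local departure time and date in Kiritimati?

01:29 on Nov 5

Target arrival in UTC: 10:09 − 10:30 = 23:39 on Nov 4.
Subtract 12 hours 10 minutes → departure 11:29 UTC on Nov 4.
Kiritimati is UTC+14:00: 11:29 + 14:00 = 01:29 on Nov 5.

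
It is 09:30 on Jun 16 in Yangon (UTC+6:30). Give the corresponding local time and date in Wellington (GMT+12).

15:00 on June 16

In UTC: 09:30 − 6:30 = 03:00 on Jun 16.
Wellington is UTC+12:00: 03:00 + 12:00 = 15:00 on Jun 16.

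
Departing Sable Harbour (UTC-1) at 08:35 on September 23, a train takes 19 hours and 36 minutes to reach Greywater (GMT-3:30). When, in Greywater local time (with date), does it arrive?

Convert departure to UTC: 08:35 + 1:00 = 09:35 UTC on Sep 23.
Add 19 hours and 36 minutes travel time → 05:11 UTC (Sep 24).
Greywater is UTC−3:30, so local arrival = 05:11 − 3:30 = 01:41 on Sep 24.

01:41 on September 24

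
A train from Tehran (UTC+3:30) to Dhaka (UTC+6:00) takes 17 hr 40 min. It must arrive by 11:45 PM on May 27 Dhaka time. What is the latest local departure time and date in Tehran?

3:35 AM on May 27

Target arrival in UTC: 11:45 PM − 6:00 = 5:45 PM on May 27.
Subtract 17 hours 40 minutes → departure 12:05 AM UTC on May 27.
Tehran is UTC+3:30: 12:05 AM + 3:30 = 3:35 AM on May 27.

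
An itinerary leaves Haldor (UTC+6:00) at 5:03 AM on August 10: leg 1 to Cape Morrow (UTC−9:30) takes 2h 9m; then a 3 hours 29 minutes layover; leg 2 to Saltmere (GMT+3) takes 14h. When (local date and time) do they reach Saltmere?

9:41 PM on August 10

Convert departure to UTC: 5:03 AM − 6:00 = 11:03 PM UTC on Aug 9.
Add 2 hours and 9 minutes leg 1 → 1:12 AM UTC (Aug 10).
Add 3 hours and 29 minutes layover in Cape Morrow → 4:41 AM UTC.
Add 14 hours leg 2 → 6:41 PM UTC.
Saltmere is UTC+3:00, so local arrival = 6:41 PM + 3:00 = 9:41 PM on Aug 10.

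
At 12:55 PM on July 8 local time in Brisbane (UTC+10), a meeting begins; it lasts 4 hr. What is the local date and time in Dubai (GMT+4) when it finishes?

10:55 AM on July 8

Convert start to UTC: 12:55 PM − 10:00 = 2:55 AM UTC on Jul 8.
Add 4 hours duration → 6:55 AM UTC.
Dubai is UTC+4:00, so local end time = 6:55 AM + 4:00 = 10:55 AM on Jul 8.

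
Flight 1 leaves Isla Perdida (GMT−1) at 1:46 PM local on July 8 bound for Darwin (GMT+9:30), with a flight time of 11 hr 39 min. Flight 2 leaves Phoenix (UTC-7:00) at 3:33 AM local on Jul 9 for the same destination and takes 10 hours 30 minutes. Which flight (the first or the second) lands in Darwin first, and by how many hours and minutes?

the first, by 18 hours 38 minutes

Flight 1 in UTC: 1:46 PM + 1:00 = 2:46 PM on Jul 8.
+11 hours 39 minutes → arrive 2:25 AM UTC on Jul 9.
Flight 2 in UTC: 3:33 AM + 7:00 = 10:33 AM on Jul 9.
+10 hours and 30 minutes → arrive 9:03 PM UTC on Jul 9.
Flight 1 lands earlier by 18 hours 38 minutes.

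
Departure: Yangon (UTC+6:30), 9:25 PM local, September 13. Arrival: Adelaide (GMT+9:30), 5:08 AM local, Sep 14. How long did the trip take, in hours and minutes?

4 hours 43 minutes

Adelaide is 3:00 ahead of Yangon.
Clock-face elapsed time (ignoring zones) is 7 hours 43 minutes.
Actual elapsed = 7 hours 43 minutes − 3:00 = 4 hours 43 minutes.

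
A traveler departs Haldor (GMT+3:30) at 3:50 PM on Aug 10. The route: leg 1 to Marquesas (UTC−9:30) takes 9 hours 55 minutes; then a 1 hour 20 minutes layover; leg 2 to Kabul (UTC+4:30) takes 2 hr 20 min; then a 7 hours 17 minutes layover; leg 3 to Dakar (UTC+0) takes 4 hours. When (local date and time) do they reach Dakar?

Convert departure to UTC: 3:50 PM − 3:30 = 12:20 PM UTC on Aug 10.
Add 9 hours and 55 minutes leg 1 → 10:15 PM UTC.
Add 1 hour and 20 minutes layover in Marquesas → 11:35 PM UTC.
Add 2 hours 20 minutes leg 2 → 1:55 AM UTC (Aug 11).
Add 7 hours 17 minutes layover in Kabul → 9:12 AM UTC.
Add 4 hours leg 3 → 1:12 PM UTC.
Dakar is UTC+0, so local arrival is the same: 1:12 PM on Aug 11.

1:12 PM on Aug 11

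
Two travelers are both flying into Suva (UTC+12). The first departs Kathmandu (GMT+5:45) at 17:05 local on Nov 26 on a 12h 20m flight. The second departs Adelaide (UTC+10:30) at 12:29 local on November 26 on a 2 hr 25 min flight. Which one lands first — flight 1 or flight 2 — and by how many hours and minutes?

Flight 1 in UTC: 17:05 − 5:45 = 11:20 on Nov 26.
+12 hours 20 minutes → arrive 23:40 UTC on Nov 26.
Flight 2 in UTC: 12:29 − 10:30 = 01:59 on Nov 26.
+2 hours 25 minutes → arrive 04:24 UTC on Nov 26.
Flight 2 lands earlier by 19 hours 16 minutes.

the second, by 19 hours 16 minutes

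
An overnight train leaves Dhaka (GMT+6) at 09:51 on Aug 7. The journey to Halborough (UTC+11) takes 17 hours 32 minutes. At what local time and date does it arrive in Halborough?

08:23 on August 8

Halborough is 5:00 ahead of Dhaka.
After 17 hours 32 minutes it is 03:23 (Aug 8) in Dhaka.
Shift by the zone difference: 03:23 + 5:00 = 08:23 on Aug 8 in Halborough.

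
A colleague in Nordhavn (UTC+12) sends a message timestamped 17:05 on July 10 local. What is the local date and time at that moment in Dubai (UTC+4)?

09:05 on July 10

In UTC: 17:05 − 12:00 = 05:05 on Jul 10.
Dubai is UTC+4:00: 05:05 + 4:00 = 09:05 on Jul 10.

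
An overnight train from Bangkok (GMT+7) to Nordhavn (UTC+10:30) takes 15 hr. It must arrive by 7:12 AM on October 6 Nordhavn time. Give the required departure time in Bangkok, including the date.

Target arrival in UTC: 7:12 AM − 10:30 = 8:42 PM on Oct 5.
Subtract 15 hours → departure 5:42 AM UTC on Oct 5.
Bangkok is UTC+7:00: 5:42 AM + 7:00 = 12:42 PM on Oct 5.

12:42 PM on Oct 5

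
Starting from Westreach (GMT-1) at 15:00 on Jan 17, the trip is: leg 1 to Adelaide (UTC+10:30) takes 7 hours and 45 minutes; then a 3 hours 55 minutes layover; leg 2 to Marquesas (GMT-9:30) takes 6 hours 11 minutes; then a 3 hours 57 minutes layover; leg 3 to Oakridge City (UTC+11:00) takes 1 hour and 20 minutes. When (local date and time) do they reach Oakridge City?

02:08 on Jan 19

Convert departure to UTC: 15:00 + 1:00 = 16:00 UTC on Jan 17.
Add 7 hours and 45 minutes leg 1 → 23:45 UTC.
Add 3 hours 55 minutes layover in Adelaide → 03:40 UTC (Jan 18).
Add 6 hours 11 minutes leg 2 → 09:51 UTC.
Add 3 hours and 57 minutes layover in Marquesas → 13:48 UTC.
Add 1 hour and 20 minutes leg 3 → 15:08 UTC.
Oakridge City is UTC+11:00, so local arrival = 15:08 + 11:00 = 02:08 on Jan 19.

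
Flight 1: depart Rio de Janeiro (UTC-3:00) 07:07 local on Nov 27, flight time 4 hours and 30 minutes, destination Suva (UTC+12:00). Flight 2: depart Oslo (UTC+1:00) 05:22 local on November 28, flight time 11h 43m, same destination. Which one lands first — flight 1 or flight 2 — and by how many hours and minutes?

the first, by 25 hours 28 minutes

Flight 1 in UTC: 07:07 + 3:00 = 10:07 on Nov 27.
+4 hours and 30 minutes → arrive 14:37 UTC on Nov 27.
Flight 2 in UTC: 05:22 − 1:00 = 04:22 on Nov 28.
+11 hours 43 minutes → arrive 16:05 UTC on Nov 28.
Flight 1 lands earlier by 25 hours 28 minutes.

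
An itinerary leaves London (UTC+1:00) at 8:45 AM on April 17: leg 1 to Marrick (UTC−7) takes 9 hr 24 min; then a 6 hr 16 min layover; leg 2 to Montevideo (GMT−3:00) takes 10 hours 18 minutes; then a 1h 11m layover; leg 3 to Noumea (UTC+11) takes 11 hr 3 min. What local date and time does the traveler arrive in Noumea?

8:57 AM on April 19

Convert departure to UTC: 8:45 AM − 1:00 = 7:45 AM UTC on Apr 17.
Add 9 hours and 24 minutes leg 1 → 5:09 PM UTC.
Add 6 hours and 16 minutes layover in Marrick → 11:25 PM UTC.
Add 10 hours 18 minutes leg 2 → 9:43 AM UTC (Apr 18).
Add 1 hour 11 minutes layover in Montevideo → 10:54 AM UTC.
Add 11 hours and 3 minutes leg 3 → 9:57 PM UTC.
Noumea is UTC+11:00, so local arrival = 9:57 PM + 11:00 = 8:57 AM on Apr 19.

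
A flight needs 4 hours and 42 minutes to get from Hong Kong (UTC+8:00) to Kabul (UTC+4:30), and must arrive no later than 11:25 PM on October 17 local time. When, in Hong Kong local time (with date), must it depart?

Target arrival in UTC: 11:25 PM − 4:30 = 6:55 PM on Oct 17.
Subtract 4 hours 42 minutes → departure 2:13 PM UTC on Oct 17.
Hong Kong is UTC+8:00: 2:13 PM + 8:00 = 10:13 PM on Oct 17.

10:13 PM on Oct 17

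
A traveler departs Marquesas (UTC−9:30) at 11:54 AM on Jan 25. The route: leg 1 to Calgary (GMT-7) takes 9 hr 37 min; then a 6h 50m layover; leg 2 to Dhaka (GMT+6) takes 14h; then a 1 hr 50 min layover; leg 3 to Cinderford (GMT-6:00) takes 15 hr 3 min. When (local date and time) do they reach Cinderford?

Convert departure to UTC: 11:54 AM + 9:30 = 9:24 PM UTC on Jan 25.
Add 9 hours and 37 minutes leg 1 → 7:01 AM UTC (Jan 26).
Add 6 hours 50 minutes layover in Calgary → 1:51 PM UTC.
Add 14 hours leg 2 → 3:51 AM UTC (Jan 27).
Add 1 hour 50 minutes layover in Dhaka → 5:41 AM UTC.
Add 15 hours and 3 minutes leg 3 → 8:44 PM UTC.
Cinderford is UTC−6:00, so local arrival = 8:44 PM − 6:00 = 2:44 PM on Jan 27.

2:44 PM on January 27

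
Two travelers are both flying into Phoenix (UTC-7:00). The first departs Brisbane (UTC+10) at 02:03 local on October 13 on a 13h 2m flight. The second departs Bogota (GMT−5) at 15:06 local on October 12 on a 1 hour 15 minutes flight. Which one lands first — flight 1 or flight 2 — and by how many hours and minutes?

Flight 1 in UTC: 02:03 − 10:00 = 16:03 on Oct 12.
+13 hours 2 minutes → arrive 05:05 UTC on Oct 13.
Flight 2 in UTC: 15:06 + 5:00 = 20:06 on Oct 12.
+1 hour and 15 minutes → arrive 21:21 UTC on Oct 12.
Flight 2 lands earlier by 7 hours 44 minutes.

the second, by 7 hours 44 minutes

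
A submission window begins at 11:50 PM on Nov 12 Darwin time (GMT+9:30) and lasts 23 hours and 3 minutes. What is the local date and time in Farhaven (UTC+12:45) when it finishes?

2:08 AM on November 14

Convert start to UTC: 11:50 PM − 9:30 = 2:20 PM UTC on Nov 12.
Add 23 hours 3 minutes duration → 1:23 PM UTC (Nov 13).
Farhaven is UTC+12:45, so local end time = 1:23 PM + 12:45 = 2:08 AM on Nov 14.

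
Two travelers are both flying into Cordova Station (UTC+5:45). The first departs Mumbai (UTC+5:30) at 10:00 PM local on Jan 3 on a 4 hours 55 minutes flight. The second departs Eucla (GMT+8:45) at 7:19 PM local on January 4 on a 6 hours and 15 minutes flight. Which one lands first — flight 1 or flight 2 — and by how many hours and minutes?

the first, by 19 hours 24 minutes

Flight 1 in UTC: 10:00 PM − 5:30 = 4:30 PM on Jan 3.
+4 hours 55 minutes → arrive 9:25 PM UTC on Jan 3.
Flight 2 in UTC: 7:19 PM − 8:45 = 10:34 AM on Jan 4.
+6 hours 15 minutes → arrive 4:49 PM UTC on Jan 4.
Flight 1 lands earlier by 19 hours 24 minutes.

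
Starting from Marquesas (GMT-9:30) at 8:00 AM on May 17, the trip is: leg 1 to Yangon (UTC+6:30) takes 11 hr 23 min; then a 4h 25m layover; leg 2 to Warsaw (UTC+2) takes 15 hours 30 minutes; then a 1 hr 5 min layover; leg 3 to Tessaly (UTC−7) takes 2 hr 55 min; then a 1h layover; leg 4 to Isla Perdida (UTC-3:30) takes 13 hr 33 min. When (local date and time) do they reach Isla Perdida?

3:51 PM on May 19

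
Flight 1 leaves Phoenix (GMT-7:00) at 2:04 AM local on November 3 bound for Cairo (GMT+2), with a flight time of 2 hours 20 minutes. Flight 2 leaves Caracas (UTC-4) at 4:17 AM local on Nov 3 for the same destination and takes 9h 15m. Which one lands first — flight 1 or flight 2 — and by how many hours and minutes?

Flight 1 in UTC: 2:04 AM + 7:00 = 9:04 AM on Nov 3.
+2 hours and 20 minutes → arrive 11:24 AM UTC on Nov 3.
Flight 2 in UTC: 4:17 AM + 4:00 = 8:17 AM on Nov 3.
+9 hours 15 minutes → arrive 5:32 PM UTC on Nov 3.
Flight 1 lands earlier by 6 hours 8 minutes.

the first, by 6 hours 8 minutes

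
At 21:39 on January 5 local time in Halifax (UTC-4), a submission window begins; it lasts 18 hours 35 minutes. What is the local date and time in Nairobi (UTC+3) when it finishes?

Convert start to UTC: 21:39 + 4:00 = 01:39 UTC on Jan 6.
Add 18 hours and 35 minutes duration → 20:14 UTC.
Nairobi is UTC+3:00, so local end time = 20:14 + 3:00 = 23:14 on Jan 6.

23:14 on January 6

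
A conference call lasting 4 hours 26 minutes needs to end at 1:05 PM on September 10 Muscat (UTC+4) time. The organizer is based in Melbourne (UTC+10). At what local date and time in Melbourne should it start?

Target end time in UTC: 1:05 PM − 4:00 = 9:05 AM on Sep 10.
Subtract 4 hours 26 minutes → start 4:39 AM UTC on Sep 10.
Melbourne is UTC+10:00: 4:39 AM + 10:00 = 2:39 PM on Sep 10.

2:39 PM on September 10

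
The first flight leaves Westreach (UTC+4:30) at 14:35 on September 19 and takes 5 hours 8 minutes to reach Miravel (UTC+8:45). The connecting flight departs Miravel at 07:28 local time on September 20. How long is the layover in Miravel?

7 hours 30 minutes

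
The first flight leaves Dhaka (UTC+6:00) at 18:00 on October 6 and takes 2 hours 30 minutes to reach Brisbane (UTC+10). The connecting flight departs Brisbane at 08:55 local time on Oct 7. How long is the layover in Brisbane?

8 hours 25 minutes

Convert departure to UTC: 18:00 − 6:00 = 12:00 UTC on Oct 6.
Add 2 hours 30 minutes flight time → 14:30 UTC.
Brisbane is UTC+10:00, so local arrival = 14:30 + 10:00 = 00:30 on Oct 7.
Layover = 08:55 − 00:30 = 8 hours 25 minutes.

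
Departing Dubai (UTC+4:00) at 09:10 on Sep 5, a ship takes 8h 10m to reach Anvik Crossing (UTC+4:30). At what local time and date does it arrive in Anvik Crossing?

17:50 on Sep 5

Convert departure to UTC: 09:10 − 4:00 = 05:10 UTC on Sep 5.
Add 8 hours 10 minutes travel time → 13:20 UTC.
Anvik Crossing is UTC+4:30, so local arrival = 13:20 + 4:30 = 17:50 on Sep 5.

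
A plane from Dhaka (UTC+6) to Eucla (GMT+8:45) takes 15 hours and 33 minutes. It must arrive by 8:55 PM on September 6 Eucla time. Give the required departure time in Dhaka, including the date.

Target arrival in UTC: 8:55 PM − 8:45 = 12:10 PM on Sep 6.
Subtract 15 hours 33 minutes → departure 8:37 PM UTC on Sep 5.
Dhaka is UTC+6:00: 8:37 PM + 6:00 = 2:37 AM on Sep 6.

2:37 AM on September 6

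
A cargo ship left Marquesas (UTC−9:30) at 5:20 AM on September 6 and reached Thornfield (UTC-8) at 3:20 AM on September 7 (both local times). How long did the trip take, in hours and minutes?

20 hours 30 minutes

Departure in UTC: 5:20 AM + 9:30 = 2:50 PM on Sep 6.
Arrival in UTC: 3:20 AM + 8:00 = 11:20 AM on Sep 7.
Elapsed = 11:20 AM − 2:50 PM (+1 day) = 20 hours 30 minutes.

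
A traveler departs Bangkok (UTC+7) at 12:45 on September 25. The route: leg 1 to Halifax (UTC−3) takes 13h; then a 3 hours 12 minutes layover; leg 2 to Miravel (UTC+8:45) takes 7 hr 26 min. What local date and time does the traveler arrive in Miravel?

14:08 on September 26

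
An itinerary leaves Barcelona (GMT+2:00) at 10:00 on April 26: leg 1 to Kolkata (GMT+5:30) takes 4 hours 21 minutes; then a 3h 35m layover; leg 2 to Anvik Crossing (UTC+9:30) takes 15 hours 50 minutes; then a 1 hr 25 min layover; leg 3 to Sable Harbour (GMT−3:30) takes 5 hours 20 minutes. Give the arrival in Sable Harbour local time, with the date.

Convert departure to UTC: 10:00 − 2:00 = 08:00 UTC on Apr 26.
Add 4 hours and 21 minutes leg 1 → 12:21 UTC.
Add 3 hours and 35 minutes layover in Kolkata → 15:56 UTC.
Add 15 hours and 50 minutes leg 2 → 07:46 UTC (Apr 27).
Add 1 hour 25 minutes layover in Anvik Crossing → 09:11 UTC.
Add 5 hours 20 minutes leg 3 → 14:31 UTC.
Sable Harbour is UTC−3:30, so local arrival = 14:31 − 3:30 = 11:01 on Apr 27.

11:01 on April 27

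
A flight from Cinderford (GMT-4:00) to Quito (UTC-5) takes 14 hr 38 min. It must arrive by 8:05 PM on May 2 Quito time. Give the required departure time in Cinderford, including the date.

Target arrival in UTC: 8:05 PM + 5:00 = 1:05 AM on May 3.
Subtract 14 hours and 38 minutes → departure 10:27 AM UTC on May 2.
Cinderford is UTC−4:00: 10:27 AM − 4:00 = 6:27 AM on May 2.

6:27 AM on May 2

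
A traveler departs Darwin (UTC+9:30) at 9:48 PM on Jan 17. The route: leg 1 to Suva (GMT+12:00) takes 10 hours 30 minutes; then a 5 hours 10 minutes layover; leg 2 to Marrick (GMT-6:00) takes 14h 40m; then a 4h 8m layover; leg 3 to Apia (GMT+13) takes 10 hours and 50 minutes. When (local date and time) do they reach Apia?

Convert departure to UTC: 9:48 PM − 9:30 = 12:18 PM UTC on Jan 17.
Add 10 hours 30 minutes leg 1 → 10:48 PM UTC.
Add 5 hours 10 minutes layover in Suva → 3:58 AM UTC (Jan 18).
Add 14 hours 40 minutes leg 2 → 6:38 PM UTC.
Add 4 hours and 8 minutes layover in Marrick → 10:46 PM UTC.
Add 10 hours and 50 minutes leg 3 → 9:36 AM UTC (Jan 19).
Apia is UTC+13:00, so local arrival = 9:36 AM + 13:00 = 10:36 PM on Jan 19.

10:36 PM on Jan 19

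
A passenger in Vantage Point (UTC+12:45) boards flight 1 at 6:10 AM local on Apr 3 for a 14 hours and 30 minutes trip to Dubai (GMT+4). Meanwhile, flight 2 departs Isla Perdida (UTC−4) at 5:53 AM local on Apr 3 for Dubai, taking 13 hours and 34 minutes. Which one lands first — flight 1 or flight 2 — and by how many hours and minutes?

the first, by 15 hours 32 minutes

Flight 1 in UTC: 6:10 AM − 12:45 = 5:25 PM on Apr 2.
+14 hours and 30 minutes → arrive 7:55 AM UTC on Apr 3.
Flight 2 in UTC: 5:53 AM + 4:00 = 9:53 AM on Apr 3.
+13 hours and 34 minutes → arrive 11:27 PM UTC on Apr 3.
Flight 1 lands earlier by 15 hours 32 minutes.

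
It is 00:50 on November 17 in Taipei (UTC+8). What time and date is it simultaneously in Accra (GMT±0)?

16:50 on Nov 16

In UTC: 00:50 − 8:00 = 16:50 on Nov 16.
Accra is UTC+0, so it is 16:50 on Nov 16.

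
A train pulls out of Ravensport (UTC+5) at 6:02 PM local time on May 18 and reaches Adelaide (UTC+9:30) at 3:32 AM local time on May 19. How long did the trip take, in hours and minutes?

5 hours

Adelaide is 4:30 ahead of Ravensport.
Clock-face elapsed time (ignoring zones) is 9 hours 30 minutes.
Actual elapsed = 9 hours 30 minutes − 4:30 = 5 hours.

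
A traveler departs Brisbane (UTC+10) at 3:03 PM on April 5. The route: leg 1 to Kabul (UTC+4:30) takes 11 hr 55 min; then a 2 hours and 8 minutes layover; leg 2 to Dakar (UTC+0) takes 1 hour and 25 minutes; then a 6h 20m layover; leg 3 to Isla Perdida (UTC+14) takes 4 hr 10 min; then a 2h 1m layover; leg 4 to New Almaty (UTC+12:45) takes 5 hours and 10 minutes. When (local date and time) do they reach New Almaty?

Convert departure to UTC: 3:03 PM − 10:00 = 5:03 AM UTC on Apr 5.
Add 11 hours 55 minutes leg 1 → 4:58 PM UTC.
Add 2 hours 8 minutes layover in Kabul → 7:06 PM UTC.
Add 1 hour and 25 minutes leg 2 → 8:31 PM UTC.
Add 6 hours and 20 minutes layover in Dakar → 2:51 AM UTC (Apr 6).
Add 4 hours 10 minutes leg 3 → 7:01 AM UTC.
Add 2 hours and 1 minute layover in Isla Perdida → 9:02 AM UTC.
Add 5 hours 10 minutes leg 4 → 2:12 PM UTC.
New Almaty is UTC+12:45, so local arrival = 2:12 PM + 12:45 = 2:57 AM on Apr 7.

2:57 AM on April 7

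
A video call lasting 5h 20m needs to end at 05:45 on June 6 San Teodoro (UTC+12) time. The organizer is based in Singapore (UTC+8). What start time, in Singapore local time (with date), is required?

Target end time in UTC: 05:45 − 12:00 = 17:45 on Jun 5.
Subtract 5 hours 20 minutes → start 12:25 UTC on Jun 5.
Singapore is UTC+8:00: 12:25 + 8:00 = 20:25 on Jun 5.

20:25 on June 5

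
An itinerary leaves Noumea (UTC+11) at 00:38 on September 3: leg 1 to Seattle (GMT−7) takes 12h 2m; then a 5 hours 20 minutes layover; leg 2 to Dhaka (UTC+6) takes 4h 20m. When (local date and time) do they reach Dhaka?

Convert departure to UTC: 00:38 − 11:00 = 13:38 UTC on Sep 2.
Add 12 hours and 2 minutes leg 1 → 01:40 UTC (Sep 3).
Add 5 hours 20 minutes layover in Seattle → 07:00 UTC.
Add 4 hours 20 minutes leg 2 → 11:20 UTC.
Dhaka is UTC+6:00, so local arrival = 11:20 + 6:00 = 17:20 on Sep 3.

17:20 on Sep 3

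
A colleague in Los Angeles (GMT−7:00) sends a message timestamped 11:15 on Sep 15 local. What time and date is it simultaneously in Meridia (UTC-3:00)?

Meridia is 4:00 ahead of Los Angeles.
Shift by the zone difference: 11:15 + 4:00 = 15:15 on Sep 15 in Meridia.

15:15 on September 15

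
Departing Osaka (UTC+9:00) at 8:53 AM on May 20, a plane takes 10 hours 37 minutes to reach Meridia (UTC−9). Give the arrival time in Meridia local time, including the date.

1:30 AM on May 20

Convert departure to UTC: 8:53 AM − 9:00 = 11:53 PM UTC on May 19.
Add 10 hours and 37 minutes travel time → 10:30 AM UTC (May 20).
Meridia is UTC−9:00, so local arrival = 10:30 AM − 9:00 = 1:30 AM on May 20.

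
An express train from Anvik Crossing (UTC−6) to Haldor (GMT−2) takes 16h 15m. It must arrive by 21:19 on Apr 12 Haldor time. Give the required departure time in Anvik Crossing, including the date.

01:04 on April 12

Target arrival in UTC: 21:19 + 2:00 = 23:19 on Apr 12.
Subtract 16 hours 15 minutes → departure 07:04 UTC on Apr 12.
Anvik Crossing is UTC−6:00: 07:04 − 6:00 = 01:04 on Apr 12.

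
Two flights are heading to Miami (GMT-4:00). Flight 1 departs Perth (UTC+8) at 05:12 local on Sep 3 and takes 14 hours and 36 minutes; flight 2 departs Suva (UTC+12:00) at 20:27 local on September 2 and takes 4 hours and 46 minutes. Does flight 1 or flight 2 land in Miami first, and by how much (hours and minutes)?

Flight 1 in UTC: 05:12 − 8:00 = 21:12 on Sep 2.
+14 hours and 36 minutes → arrive 11:48 UTC on Sep 3.
Flight 2 in UTC: 20:27 − 12:00 = 08:27 on Sep 2.
+4 hours 46 minutes → arrive 13:13 UTC on Sep 2.
Flight 2 lands earlier by 22 hours 35 minutes.

the second, by 22 hours 35 minutes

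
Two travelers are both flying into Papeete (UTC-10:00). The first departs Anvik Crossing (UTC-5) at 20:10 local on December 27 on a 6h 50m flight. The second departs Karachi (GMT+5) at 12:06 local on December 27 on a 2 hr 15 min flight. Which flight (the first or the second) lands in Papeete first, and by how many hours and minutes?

Flight 1 in UTC: 20:10 + 5:00 = 01:10 on Dec 28.
+6 hours 50 minutes → arrive 08:00 UTC on Dec 28.
Flight 2 in UTC: 12:06 − 5:00 = 07:06 on Dec 27.
+2 hours and 15 minutes → arrive 09:21 UTC on Dec 27.
Flight 2 lands earlier by 22 hours 39 minutes.

the second, by 22 hours 39 minutes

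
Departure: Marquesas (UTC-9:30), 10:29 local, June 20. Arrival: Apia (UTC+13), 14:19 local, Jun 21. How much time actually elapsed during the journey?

Apia is 22:30 ahead of Marquesas.
Clock-face elapsed time (ignoring zones) is 27 hours 50 minutes.
Actual elapsed = 27 hours 50 minutes − 22:30 = 5 hours 20 minutes.

5 hours 20 minutes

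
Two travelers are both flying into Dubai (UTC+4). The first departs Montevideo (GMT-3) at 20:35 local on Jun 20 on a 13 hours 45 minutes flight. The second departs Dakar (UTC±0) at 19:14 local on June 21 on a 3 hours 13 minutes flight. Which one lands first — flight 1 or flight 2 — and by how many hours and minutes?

Flight 1 in UTC: 20:35 + 3:00 = 23:35 on Jun 20.
+13 hours 45 minutes → arrive 13:20 UTC on Jun 21.
Flight 2 departs at 19:14 UTC (Jun 21).
+3 hours and 13 minutes → arrive 22:27 UTC on Jun 21.
Flight 1 lands earlier by 9 hours 7 minutes.

the first, by 9 hours 7 minutes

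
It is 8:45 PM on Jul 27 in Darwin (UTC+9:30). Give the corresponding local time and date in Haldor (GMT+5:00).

In UTC: 8:45 PM − 9:30 = 11:15 AM on Jul 27.
Haldor is UTC+5:00: 11:15 AM + 5:00 = 4:15 PM on Jul 27.

4:15 PM on Jul 27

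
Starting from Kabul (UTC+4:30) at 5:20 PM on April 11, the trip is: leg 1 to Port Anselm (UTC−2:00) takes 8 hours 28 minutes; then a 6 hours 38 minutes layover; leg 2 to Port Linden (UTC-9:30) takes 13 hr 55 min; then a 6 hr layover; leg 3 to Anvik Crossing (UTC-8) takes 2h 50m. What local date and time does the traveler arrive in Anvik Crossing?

Convert departure to UTC: 5:20 PM − 4:30 = 12:50 PM UTC on Apr 11.
Add 8 hours 28 minutes leg 1 → 9:18 PM UTC.
Add 6 hours and 38 minutes layover in Port Anselm → 3:56 AM UTC (Apr 12).
Add 13 hours and 55 minutes leg 2 → 5:51 PM UTC.
Add 6 hours layover in Port Linden → 11:51 PM UTC.
Add 2 hours 50 minutes leg 3 → 2:41 AM UTC (Apr 13).
Anvik Crossing is UTC−8:00, so local arrival = 2:41 AM − 8:00 = 6:41 PM on Apr 12.

6:41 PM on Apr 12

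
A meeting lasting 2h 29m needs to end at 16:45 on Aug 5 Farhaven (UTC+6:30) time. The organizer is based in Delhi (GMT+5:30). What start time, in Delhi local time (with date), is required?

13:16 on August 5

Target end time in UTC: 16:45 − 6:30 = 10:15 on Aug 5.
Subtract 2 hours and 29 minutes → start 07:46 UTC on Aug 5.
Delhi is UTC+5:30: 07:46 + 5:30 = 13:16 on Aug 5.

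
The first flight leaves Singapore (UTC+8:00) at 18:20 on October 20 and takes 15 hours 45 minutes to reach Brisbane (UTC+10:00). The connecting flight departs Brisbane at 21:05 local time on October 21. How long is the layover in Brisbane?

9 hours

Convert departure to UTC: 18:20 − 8:00 = 10:20 UTC on Oct 20.
Add 15 hours 45 minutes flight time → 02:05 UTC (Oct 21).
Brisbane is UTC+10:00, so local arrival = 02:05 + 10:00 = 12:05 on Oct 21.
Layover = 21:05 − 12:05 = 9 hours.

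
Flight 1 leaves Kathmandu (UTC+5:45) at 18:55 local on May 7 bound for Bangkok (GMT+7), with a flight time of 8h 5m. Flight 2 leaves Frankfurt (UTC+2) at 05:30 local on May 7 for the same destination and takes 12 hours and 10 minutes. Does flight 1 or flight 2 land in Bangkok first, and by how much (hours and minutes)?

the second, by 5 hours 35 minutes

Flight 1 in UTC: 18:55 − 5:45 = 13:10 on May 7.
+8 hours and 5 minutes → arrive 21:15 UTC on May 7.
Flight 2 in UTC: 05:30 − 2:00 = 03:30 on May 7.
+12 hours 10 minutes → arrive 15:40 UTC on May 7.
Flight 2 lands earlier by 5 hours 35 minutes.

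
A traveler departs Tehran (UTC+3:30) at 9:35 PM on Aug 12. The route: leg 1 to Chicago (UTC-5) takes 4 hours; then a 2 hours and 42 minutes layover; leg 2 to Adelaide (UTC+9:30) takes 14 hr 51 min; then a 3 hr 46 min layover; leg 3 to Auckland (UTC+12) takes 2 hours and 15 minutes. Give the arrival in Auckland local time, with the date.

Convert departure to UTC: 9:35 PM − 3:30 = 6:05 PM UTC on Aug 12.
Add 4 hours leg 1 → 10:05 PM UTC.
Add 2 hours 42 minutes layover in Chicago → 12:47 AM UTC (Aug 13).
Add 14 hours 51 minutes leg 2 → 3:38 PM UTC.
Add 3 hours and 46 minutes layover in Adelaide → 7:24 PM UTC.
Add 2 hours 15 minutes leg 3 → 9:39 PM UTC.
Auckland is UTC+12:00, so local arrival = 9:39 PM + 12:00 = 9:39 AM on Aug 14.

9:39 AM on August 14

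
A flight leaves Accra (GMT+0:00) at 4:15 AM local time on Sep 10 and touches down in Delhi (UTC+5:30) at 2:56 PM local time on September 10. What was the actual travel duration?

5 hours 11 minutes

Departure is already UTC: 4:15 AM on Sep 10.
Arrival in UTC: 2:56 PM − 5:30 = 9:26 AM on Sep 10.
Elapsed = 9:26 AM − 4:15 AM = 5 hours 11 minutes.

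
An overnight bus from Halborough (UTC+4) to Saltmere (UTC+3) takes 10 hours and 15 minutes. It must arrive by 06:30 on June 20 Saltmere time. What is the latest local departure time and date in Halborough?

21:15 on June 19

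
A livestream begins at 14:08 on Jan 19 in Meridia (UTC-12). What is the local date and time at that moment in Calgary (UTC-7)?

19:08 on January 19

In UTC: 14:08 + 12:00 = 02:08 on Jan 20.
Calgary is UTC−7:00: 02:08 − 7:00 = 19:08 on Jan 19.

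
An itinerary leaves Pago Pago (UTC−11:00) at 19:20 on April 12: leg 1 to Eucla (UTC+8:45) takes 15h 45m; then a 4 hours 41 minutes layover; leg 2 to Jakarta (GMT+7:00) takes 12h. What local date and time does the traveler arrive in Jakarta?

21:46 on Apr 14

Convert departure to UTC: 19:20 + 11:00 = 06:20 UTC on Apr 13.
Add 15 hours and 45 minutes leg 1 → 22:05 UTC.
Add 4 hours and 41 minutes layover in Eucla → 02:46 UTC (Apr 14).
Add 12 hours leg 2 → 14:46 UTC.
Jakarta is UTC+7:00, so local arrival = 14:46 + 7:00 = 21:46 on Apr 14.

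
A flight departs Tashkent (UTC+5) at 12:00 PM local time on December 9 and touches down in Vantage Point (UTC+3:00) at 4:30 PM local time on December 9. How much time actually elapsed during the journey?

Departure in UTC: 12:00 PM − 5:00 = 7:00 AM on Dec 9.
Arrival in UTC: 4:30 PM − 3:00 = 1:30 PM on Dec 9.
Elapsed = 1:30 PM − 7:00 AM = 6 hours 30 minutes.

6 hours 30 minutes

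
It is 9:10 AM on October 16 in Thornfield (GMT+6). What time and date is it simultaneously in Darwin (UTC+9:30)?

12:40 PM on Oct 16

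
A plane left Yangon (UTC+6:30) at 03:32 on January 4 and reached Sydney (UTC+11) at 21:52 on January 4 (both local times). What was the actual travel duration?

13 hours 50 minutes

Sydney is 4:30 ahead of Yangon.
Clock-face elapsed time (ignoring zones) is 18 hours 20 minutes.
Actual elapsed = 18 hours 20 minutes − 4:30 = 13 hours 50 minutes.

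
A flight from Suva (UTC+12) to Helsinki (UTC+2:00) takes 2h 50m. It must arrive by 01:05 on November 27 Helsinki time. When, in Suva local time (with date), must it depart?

Target arrival in UTC: 01:05 − 2:00 = 23:05 on Nov 26.
Subtract 2 hours 50 minutes → departure 20:15 UTC on Nov 26.
Suva is UTC+12:00: 20:15 + 12:00 = 08:15 on Nov 27.

08:15 on November 27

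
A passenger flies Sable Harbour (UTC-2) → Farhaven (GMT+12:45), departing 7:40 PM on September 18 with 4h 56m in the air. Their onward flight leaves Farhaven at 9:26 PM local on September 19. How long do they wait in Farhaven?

Convert departure to UTC: 7:40 PM + 2:00 = 9:40 PM UTC on Sep 18.
Add 4 hours and 56 minutes flight time → 2:36 AM UTC (Sep 19).
Farhaven is UTC+12:45, so local arrival = 2:36 AM + 12:45 = 3:21 PM on Sep 19.
Layover = 9:26 PM − 3:21 PM = 6 hours 5 minutes.

6 hours 5 minutes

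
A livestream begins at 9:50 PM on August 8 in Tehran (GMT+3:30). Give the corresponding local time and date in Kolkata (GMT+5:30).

11:50 PM on Aug 8

Kolkata is 2:00 ahead of Tehran.
Shift by the zone difference: 9:50 PM + 2:00 = 11:50 PM on Aug 8 in Kolkata.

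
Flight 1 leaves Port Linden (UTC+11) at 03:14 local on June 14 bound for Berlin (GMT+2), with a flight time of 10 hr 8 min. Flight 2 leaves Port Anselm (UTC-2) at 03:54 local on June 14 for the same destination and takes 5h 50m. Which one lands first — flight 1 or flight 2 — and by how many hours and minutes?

Flight 1 in UTC: 03:14 − 11:00 = 16:14 on Jun 13.
+10 hours and 8 minutes → arrive 02:22 UTC on Jun 14.
Flight 2 in UTC: 03:54 + 2:00 = 05:54 on Jun 14.
+5 hours 50 minutes → arrive 11:44 UTC on Jun 14.
Flight 1 lands earlier by 9 hours 22 minutes.

the first, by 9 hours 22 minutes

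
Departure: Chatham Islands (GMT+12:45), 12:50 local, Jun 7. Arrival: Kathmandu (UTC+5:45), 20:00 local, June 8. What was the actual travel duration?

38 hours 10 minutes

Departure in UTC: 12:50 − 12:45 = 00:05 on Jun 7.
Arrival in UTC: 20:00 − 5:45 = 14:15 on Jun 8.
Elapsed = 14:15 − 00:05 (+1 day) = 38 hours 10 minutes.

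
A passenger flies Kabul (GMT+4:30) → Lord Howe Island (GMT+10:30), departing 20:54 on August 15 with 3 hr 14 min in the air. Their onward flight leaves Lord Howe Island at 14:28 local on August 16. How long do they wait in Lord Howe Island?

Convert departure to UTC: 20:54 − 4:30 = 16:24 UTC on Aug 15.
Add 3 hours and 14 minutes flight time → 19:38 UTC.
Lord Howe Island is UTC+10:30, so local arrival = 19:38 + 10:30 = 06:08 on Aug 16.
Layover = 14:28 − 06:08 = 8 hours 20 minutes.

8 hours 20 minutes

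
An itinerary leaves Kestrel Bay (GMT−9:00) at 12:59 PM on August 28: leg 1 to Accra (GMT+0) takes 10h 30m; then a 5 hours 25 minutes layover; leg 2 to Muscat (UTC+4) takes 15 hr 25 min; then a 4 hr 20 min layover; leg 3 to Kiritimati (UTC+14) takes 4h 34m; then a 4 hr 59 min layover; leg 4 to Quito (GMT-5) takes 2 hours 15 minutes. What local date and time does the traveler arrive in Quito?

Convert departure to UTC: 12:59 PM + 9:00 = 9:59 PM UTC on Aug 28.
Add 10 hours 30 minutes leg 1 → 8:29 AM UTC (Aug 29).
Add 5 hours and 25 minutes layover in Accra → 1:54 PM UTC.
Add 15 hours and 25 minutes leg 2 → 5:19 AM UTC (Aug 30).
Add 4 hours 20 minutes layover in Muscat → 9:39 AM UTC.
Add 4 hours 34 minutes leg 3 → 2:13 PM UTC.
Add 4 hours and 59 minutes layover in Kiritimati → 7:12 PM UTC.
Add 2 hours 15 minutes leg 4 → 9:27 PM UTC.
Quito is UTC−5:00, so local arrival = 9:27 PM − 5:00 = 4:27 PM on Aug 30.

4:27 PM on August 30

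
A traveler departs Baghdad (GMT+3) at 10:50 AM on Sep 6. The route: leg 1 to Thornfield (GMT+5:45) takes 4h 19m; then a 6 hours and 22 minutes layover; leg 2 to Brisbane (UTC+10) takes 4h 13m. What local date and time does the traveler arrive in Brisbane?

Convert departure to UTC: 10:50 AM − 3:00 = 7:50 AM UTC on Sep 6.
Add 4 hours 19 minutes leg 1 → 12:09 PM UTC.
Add 6 hours and 22 minutes layover in Thornfield → 6:31 PM UTC.
Add 4 hours 13 minutes leg 2 → 10:44 PM UTC.
Brisbane is UTC+10:00, so local arrival = 10:44 PM + 10:00 = 8:44 AM on Sep 7.

8:44 AM on September 7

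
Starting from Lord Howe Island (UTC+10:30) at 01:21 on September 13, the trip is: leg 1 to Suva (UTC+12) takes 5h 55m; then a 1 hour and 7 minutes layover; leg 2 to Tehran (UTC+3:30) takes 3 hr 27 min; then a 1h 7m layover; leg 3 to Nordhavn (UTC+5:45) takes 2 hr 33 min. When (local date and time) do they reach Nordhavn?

Convert departure to UTC: 01:21 − 10:30 = 14:51 UTC on Sep 12.
Add 5 hours and 55 minutes leg 1 → 20:46 UTC.
Add 1 hour 7 minutes layover in Suva → 21:53 UTC.
Add 3 hours and 27 minutes leg 2 → 01:20 UTC (Sep 13).
Add 1 hour and 7 minutes layover in Tehran → 02:27 UTC.
Add 2 hours 33 minutes leg 3 → 05:00 UTC.
Nordhavn is UTC+5:45, so local arrival = 05:00 + 5:45 = 10:45 on Sep 13.

10:45 on Sep 13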